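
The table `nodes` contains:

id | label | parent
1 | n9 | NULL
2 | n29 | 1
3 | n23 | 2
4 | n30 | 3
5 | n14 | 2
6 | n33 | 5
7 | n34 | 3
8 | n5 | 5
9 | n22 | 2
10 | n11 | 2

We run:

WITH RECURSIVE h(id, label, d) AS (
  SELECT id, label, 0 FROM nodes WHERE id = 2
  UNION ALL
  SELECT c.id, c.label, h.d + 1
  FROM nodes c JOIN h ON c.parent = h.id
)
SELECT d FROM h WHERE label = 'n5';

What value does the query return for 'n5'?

Base: id=2 (n29) at d 0.
Iteration 1: rows with parent in {2} -> n23 (id 3, d 1), n14 (id 5, d 1), n22 (id 9, d 1), n11 (id 10, d 1).
Iteration 2: rows with parent in {3,5,9,10} -> n30 (id 4, d 2), n33 (id 6, d 2), n34 (id 7, d 2), n5 (id 8, d 2).
Iteration 3: no rows with parent in {4,6,7,8}; recursion stops.

2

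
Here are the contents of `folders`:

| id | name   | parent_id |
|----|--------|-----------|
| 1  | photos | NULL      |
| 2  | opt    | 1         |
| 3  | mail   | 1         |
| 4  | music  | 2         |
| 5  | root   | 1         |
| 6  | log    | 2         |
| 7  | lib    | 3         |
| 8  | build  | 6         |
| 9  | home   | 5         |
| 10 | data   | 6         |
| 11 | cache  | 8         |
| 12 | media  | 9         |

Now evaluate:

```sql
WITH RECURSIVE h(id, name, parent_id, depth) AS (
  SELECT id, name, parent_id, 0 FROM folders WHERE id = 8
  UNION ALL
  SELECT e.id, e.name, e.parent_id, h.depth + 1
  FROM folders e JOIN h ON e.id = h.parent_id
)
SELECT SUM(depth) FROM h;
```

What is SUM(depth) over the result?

Base: id=8 (build), parent_id=6, depth 0.
Iteration 1: join on id=6 -> log (id 6, parent_id=2, depth 1).
Iteration 2: join on id=2 -> opt (id 2, parent_id=1, depth 2).
Iteration 3: join on id=1 -> photos (id 1, parent_id=NULL, depth 3).
Iteration 4: parent_id is NULL; no match; recursion stops.
SUM(depth) = 0 + 1 + 2 + 3 = 6.

6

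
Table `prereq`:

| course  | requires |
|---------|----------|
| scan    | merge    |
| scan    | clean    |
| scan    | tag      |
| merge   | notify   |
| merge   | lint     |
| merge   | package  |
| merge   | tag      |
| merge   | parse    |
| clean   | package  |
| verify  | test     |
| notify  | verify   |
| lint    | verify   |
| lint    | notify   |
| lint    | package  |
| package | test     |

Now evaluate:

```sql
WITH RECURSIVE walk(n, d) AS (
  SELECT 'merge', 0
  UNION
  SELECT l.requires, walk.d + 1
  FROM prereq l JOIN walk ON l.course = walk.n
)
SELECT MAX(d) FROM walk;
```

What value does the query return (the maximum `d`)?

Base: (merge, d=0).
Iteration 1: edges from {merge} -> (lint, d=1), (notify, d=1), (package, d=1), (parse, d=1), (tag, d=1).
Iteration 2: edges from {lint,notify,package,parse,tag} -> (notify, d=2), (package, d=2), (test, d=2), (verify, d=2). [UNION drops 1 duplicate row(s)]
Iteration 3: edges from {notify,package,test,verify} -> (test, d=3), (verify, d=3). [UNION drops 1 duplicate row(s)]
Iteration 4: edges from {test,verify} -> (test, d=4).
Iteration 5: no outgoing edges from {test}; recursion stops.
d values: 0, 1, 1, 1, 1, 1, 2, 2, 2, 2, 3, 3, 4; the maximum is 4.

4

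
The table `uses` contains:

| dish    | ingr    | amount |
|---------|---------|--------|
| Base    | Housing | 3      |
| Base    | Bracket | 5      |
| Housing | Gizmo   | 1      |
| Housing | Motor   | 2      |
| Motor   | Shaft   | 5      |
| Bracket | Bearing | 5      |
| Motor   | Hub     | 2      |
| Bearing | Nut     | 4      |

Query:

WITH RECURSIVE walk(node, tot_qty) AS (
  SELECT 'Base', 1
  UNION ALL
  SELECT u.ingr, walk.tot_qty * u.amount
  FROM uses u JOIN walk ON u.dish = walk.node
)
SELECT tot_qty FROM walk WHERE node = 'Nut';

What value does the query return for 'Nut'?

Base: (Base, tot_qty=1).
Iteration 1: components of {Base} -> Bracket = 1*5 = 5, Housing = 1*3 = 3.
Iteration 2: components of {Bracket,Housing} -> Bearing = 5*5 = 25, Gizmo = 3*1 = 3, Motor = 3*2 = 6.
Iteration 3: components of {Bearing,Gizmo,Motor} -> Hub = 6*2 = 12, Nut = 25*4 = 100, Shaft = 6*5 = 30.
Iteration 4: no further components; recursion stops.

100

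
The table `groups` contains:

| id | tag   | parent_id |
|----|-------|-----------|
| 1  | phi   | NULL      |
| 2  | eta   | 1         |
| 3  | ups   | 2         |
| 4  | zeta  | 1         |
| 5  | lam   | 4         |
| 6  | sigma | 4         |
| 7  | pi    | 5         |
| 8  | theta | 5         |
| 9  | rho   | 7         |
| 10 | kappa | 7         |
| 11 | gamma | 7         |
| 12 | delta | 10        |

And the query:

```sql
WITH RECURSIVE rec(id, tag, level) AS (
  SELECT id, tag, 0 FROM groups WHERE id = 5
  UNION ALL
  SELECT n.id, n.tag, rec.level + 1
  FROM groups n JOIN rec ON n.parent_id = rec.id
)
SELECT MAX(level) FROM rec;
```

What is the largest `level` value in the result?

Base: id=5 (lam) at level 0.
Iteration 1: rows with parent_id in {5} -> pi (id 7, level 1), theta (id 8, level 1).
Iteration 2: rows with parent_id in {7,8} -> rho (id 9, level 2), kappa (id 10, level 2), gamma (id 11, level 2).
Iteration 3: rows with parent_id in {9,10,11} -> delta (id 12, level 3).
Iteration 4: no rows with parent_id in {12}; recursion stops.
level values: 0, 1, 1, 2, 2, 2, 3; the maximum is 3.

3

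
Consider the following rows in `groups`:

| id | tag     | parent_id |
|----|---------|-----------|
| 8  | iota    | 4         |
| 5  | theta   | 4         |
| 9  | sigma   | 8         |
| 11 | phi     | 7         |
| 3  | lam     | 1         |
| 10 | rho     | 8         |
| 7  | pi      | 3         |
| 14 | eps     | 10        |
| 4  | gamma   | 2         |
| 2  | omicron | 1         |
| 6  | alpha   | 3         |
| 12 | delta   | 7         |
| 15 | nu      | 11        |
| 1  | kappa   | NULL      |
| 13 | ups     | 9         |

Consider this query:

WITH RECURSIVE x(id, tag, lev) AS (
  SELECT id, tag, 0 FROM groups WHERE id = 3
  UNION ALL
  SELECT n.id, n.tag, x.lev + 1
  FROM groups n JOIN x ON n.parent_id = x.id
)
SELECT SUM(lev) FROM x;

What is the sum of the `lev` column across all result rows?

9

Base: id=3 (lam) at lev 0.
Iteration 1: rows with parent_id in {3} -> alpha (id 6, lev 1), pi (id 7, lev 1).
Iteration 2: rows with parent_id in {6,7} -> phi (id 11, lev 2), delta (id 12, lev 2).
Iteration 3: rows with parent_id in {11,12} -> nu (id 15, lev 3).
Iteration 4: no rows with parent_id in {15}; recursion stops.
SUM(lev) = 0 + 1 + 1 + 2 + 2 + 3 = 9.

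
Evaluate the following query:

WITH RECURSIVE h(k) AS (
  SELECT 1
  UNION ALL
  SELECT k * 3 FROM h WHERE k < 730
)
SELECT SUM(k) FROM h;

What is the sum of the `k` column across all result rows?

Base: k=1.
Iteration 1: 1 < 730 holds -> k = 1 * 3 = 3.
Iteration 2: 3 < 730 holds -> k = 3 * 3 = 9.
Iteration 3: 9 < 730 holds -> k = 9 * 3 = 27.
Iteration 4: 27 < 730 holds -> k = 27 * 3 = 81.
Iteration 5: 81 < 730 holds -> k = 81 * 3 = 243.
Iteration 6: 243 < 730 holds -> k = 243 * 3 = 729.
Iteration 7: 729 < 730 holds -> k = 729 * 3 = 2187.
Iteration 8: 2187 < 730 fails; recursion stops.
SUM(k) = 1 + 3 + 9 + 27 + 81 + 243 + 729 + 2187 = 3280.

3280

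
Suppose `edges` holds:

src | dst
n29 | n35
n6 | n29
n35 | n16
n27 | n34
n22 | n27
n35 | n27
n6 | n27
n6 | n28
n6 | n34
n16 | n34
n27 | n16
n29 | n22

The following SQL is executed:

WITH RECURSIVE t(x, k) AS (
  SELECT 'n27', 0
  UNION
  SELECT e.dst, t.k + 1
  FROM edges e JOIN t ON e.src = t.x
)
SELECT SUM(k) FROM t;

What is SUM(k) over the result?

Base: (n27, k=0).
Iteration 1: edges from {n27} -> (n16, k=1), (n34, k=1).
Iteration 2: edges from {n16,n34} -> (n34, k=2).
Iteration 3: no outgoing edges from {n34}; recursion stops.
SUM(k) = 0 + 1 + 1 + 2 = 4.

4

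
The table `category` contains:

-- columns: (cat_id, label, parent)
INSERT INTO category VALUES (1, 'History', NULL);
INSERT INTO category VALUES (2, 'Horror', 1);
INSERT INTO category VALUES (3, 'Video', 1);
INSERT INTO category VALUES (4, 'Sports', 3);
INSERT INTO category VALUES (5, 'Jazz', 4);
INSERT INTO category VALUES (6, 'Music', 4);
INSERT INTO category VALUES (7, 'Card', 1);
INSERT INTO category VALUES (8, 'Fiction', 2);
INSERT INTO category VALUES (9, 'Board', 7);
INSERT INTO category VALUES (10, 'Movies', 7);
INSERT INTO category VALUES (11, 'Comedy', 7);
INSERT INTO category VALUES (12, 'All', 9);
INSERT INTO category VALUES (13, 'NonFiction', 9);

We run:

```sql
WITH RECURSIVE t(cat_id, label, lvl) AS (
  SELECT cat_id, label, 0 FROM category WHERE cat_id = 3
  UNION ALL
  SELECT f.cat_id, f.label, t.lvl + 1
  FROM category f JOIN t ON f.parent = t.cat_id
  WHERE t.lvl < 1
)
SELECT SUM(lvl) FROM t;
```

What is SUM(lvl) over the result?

Base: cat_id=3 (Video) at lvl 0.
Iteration 1: rows with parent in {3} -> Sports (id 4, lvl 1).
Iteration 2: lvl < 1 fails for all current rows; recursion stops.
SUM(lvl) = 0 + 1 = 1.

1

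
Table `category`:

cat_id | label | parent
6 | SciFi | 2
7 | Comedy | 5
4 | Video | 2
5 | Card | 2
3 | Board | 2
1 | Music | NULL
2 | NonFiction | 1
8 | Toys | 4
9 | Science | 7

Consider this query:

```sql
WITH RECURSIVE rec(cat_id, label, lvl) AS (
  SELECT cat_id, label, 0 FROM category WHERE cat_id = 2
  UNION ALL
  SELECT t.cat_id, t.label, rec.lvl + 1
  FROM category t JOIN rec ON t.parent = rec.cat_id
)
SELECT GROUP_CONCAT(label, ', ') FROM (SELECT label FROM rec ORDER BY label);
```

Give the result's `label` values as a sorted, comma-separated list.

Base: cat_id=2 (NonFiction) at lvl 0.
Iteration 1: rows with parent in {2} -> Board (id 3, lvl 1), Video (id 4, lvl 1), Card (id 5, lvl 1), SciFi (id 6, lvl 1).
Iteration 2: rows with parent in {3,4,5,6} -> Comedy (id 7, lvl 2), Toys (id 8, lvl 2).
Iteration 3: rows with parent in {7,8} -> Science (id 9, lvl 3).
Iteration 4: no rows with parent in {9}; recursion stops.

Board, Card, Comedy, NonFiction, SciFi, Science, Toys, Video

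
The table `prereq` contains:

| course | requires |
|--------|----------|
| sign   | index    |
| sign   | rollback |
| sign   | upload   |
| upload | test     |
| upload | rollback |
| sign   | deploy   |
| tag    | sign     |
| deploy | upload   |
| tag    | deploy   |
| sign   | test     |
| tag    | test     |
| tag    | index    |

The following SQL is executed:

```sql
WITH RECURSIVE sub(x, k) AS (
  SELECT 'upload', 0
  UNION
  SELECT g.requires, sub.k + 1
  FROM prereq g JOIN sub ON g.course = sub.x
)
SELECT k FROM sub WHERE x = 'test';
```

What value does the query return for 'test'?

1

Base: (upload, k=0).
Iteration 1: edges from {upload} -> (rollback, k=1), (test, k=1).
Iteration 2: no outgoing edges from {rollback,test}; recursion stops.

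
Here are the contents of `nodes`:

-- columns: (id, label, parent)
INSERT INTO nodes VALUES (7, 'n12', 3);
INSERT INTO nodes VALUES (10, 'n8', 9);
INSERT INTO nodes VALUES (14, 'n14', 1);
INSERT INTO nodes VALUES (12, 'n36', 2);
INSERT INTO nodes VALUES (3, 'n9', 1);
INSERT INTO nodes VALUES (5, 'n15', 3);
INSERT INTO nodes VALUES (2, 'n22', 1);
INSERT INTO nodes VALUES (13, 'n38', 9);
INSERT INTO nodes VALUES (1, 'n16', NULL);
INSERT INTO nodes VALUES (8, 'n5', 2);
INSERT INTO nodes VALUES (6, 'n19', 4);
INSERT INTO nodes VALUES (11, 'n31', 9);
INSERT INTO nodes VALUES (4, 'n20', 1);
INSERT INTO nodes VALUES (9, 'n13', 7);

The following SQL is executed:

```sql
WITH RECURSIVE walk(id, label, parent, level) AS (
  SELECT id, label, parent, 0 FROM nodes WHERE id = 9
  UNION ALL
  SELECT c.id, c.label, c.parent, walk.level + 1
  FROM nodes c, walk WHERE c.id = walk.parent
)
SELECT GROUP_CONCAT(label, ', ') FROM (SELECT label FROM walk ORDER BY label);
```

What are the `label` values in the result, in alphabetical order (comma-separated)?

n12, n13, n16, n9

Base: id=9 (n13), parent=7, level 0.
Iteration 1: join on id=7 -> n12 (id 7, parent=3, level 1).
Iteration 2: join on id=3 -> n9 (id 3, parent=1, level 2).
Iteration 3: join on id=1 -> n16 (id 1, parent=NULL, level 3).
Iteration 4: parent is NULL; no match; recursion stops.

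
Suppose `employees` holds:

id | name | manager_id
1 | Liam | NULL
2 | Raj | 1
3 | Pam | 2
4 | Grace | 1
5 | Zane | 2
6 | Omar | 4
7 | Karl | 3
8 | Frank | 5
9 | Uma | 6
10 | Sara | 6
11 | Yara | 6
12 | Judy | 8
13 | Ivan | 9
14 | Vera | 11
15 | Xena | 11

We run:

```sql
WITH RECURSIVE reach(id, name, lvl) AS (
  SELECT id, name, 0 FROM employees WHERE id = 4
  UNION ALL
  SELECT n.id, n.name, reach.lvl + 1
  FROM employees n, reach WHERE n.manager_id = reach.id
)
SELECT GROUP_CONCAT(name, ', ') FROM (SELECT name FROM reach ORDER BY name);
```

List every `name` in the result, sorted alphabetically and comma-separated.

Grace, Ivan, Omar, Sara, Uma, Vera, Xena, Yara

Base: id=4 (Grace) at lvl 0.
Iteration 1: rows with manager_id in {4} -> Omar (id 6, lvl 1).
Iteration 2: rows with manager_id in {6} -> Uma (id 9, lvl 2), Sara (id 10, lvl 2), Yara (id 11, lvl 2).
Iteration 3: rows with manager_id in {9,10,11} -> Ivan (id 13, lvl 3), Vera (id 14, lvl 3), Xena (id 15, lvl 3).
Iteration 4: no rows with manager_id in {13,14,15}; recursion stops.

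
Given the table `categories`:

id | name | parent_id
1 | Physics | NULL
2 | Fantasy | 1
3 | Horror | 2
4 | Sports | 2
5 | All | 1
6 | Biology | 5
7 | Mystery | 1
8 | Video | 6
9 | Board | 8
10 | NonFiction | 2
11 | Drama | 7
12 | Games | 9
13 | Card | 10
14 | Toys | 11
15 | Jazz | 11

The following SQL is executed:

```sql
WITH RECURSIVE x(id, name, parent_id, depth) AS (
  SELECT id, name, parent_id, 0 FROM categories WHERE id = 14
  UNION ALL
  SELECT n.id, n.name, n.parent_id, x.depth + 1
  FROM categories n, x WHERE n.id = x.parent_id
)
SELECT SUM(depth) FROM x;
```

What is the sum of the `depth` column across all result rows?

Base: id=14 (Toys), parent_id=11, depth 0.
Iteration 1: join on id=11 -> Drama (id 11, parent_id=7, depth 1).
Iteration 2: join on id=7 -> Mystery (id 7, parent_id=1, depth 2).
Iteration 3: join on id=1 -> Physics (id 1, parent_id=NULL, depth 3).
Iteration 4: parent_id is NULL; no match; recursion stops.
SUM(depth) = 0 + 1 + 2 + 3 = 6.

6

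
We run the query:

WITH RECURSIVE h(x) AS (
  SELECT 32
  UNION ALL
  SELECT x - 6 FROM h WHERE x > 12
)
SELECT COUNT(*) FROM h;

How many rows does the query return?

5

Base: x=32.
Iteration 1: 32 > 12 holds -> x = 32 - 6 = 26.
Iteration 2: 26 > 12 holds -> x = 26 - 6 = 20.
Iteration 3: 20 > 12 holds -> x = 20 - 6 = 14.
Iteration 4: 14 > 12 holds -> x = 14 - 6 = 8.
Iteration 5: 8 > 12 fails; recursion stops.
Total rows emitted: 5.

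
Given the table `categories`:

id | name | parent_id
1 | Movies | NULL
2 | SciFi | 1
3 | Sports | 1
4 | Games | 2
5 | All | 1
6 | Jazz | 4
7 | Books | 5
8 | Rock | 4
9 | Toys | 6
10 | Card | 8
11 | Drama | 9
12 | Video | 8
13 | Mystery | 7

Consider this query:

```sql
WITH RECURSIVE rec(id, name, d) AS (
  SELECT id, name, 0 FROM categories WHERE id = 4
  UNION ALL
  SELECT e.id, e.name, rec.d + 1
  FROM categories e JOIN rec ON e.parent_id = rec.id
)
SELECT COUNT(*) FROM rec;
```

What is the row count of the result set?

Base: id=4 (Games) at d 0.
Iteration 1: rows with parent_id in {4} -> Jazz (id 6, d 1), Rock (id 8, d 1).
Iteration 2: rows with parent_id in {6,8} -> Toys (id 9, d 2), Card (id 10, d 2), Video (id 12, d 2).
Iteration 3: rows with parent_id in {9,10,12} -> Drama (id 11, d 3).
Iteration 4: no rows with parent_id in {11}; recursion stops.
Total rows emitted: 7.

7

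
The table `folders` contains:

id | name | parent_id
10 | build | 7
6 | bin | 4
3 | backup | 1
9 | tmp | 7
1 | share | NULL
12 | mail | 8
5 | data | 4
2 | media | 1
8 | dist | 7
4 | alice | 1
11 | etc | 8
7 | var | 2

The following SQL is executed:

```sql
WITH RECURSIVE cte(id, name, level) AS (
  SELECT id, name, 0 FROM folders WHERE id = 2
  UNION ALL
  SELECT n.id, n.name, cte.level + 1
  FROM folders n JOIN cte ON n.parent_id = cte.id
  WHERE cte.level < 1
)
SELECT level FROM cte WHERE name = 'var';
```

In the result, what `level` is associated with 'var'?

Base: id=2 (media) at level 0.
Iteration 1: rows with parent_id in {2} -> var (id 7, level 1).
Iteration 2: level < 1 fails for all current rows; recursion stops.

1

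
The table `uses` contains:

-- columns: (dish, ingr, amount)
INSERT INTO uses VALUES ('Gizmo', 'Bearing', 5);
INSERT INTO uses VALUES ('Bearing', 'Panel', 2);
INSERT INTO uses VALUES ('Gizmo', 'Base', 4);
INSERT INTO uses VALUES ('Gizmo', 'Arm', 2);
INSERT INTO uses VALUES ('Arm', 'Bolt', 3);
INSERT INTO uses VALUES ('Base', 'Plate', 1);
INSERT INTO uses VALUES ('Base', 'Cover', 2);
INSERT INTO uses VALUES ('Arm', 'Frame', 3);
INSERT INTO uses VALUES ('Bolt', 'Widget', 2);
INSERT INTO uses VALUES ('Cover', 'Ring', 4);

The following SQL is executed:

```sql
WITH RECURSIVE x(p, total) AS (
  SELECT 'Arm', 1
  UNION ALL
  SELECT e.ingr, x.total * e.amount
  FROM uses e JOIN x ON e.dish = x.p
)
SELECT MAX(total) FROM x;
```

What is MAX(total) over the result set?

Base: (Arm, total=1).
Iteration 1: components of {Arm} -> Bolt = 1*3 = 3, Frame = 1*3 = 3.
Iteration 2: components of {Bolt,Frame} -> Widget = 3*2 = 6.
Iteration 3: no further components; recursion stops.
total values: 1, 3, 3, 6; the maximum is 6.

6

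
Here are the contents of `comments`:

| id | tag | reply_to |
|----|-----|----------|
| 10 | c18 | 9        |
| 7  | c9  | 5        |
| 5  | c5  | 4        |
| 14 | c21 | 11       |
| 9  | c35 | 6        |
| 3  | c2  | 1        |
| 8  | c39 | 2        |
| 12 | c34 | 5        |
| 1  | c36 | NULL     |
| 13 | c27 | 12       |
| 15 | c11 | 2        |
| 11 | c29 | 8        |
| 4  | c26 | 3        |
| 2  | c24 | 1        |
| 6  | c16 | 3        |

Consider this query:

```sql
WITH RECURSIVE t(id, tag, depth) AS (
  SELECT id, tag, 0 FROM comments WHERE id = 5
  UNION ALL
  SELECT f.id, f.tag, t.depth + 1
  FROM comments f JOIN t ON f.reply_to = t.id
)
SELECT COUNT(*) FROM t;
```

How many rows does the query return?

Base: id=5 (c5) at depth 0.
Iteration 1: rows with reply_to in {5} -> c9 (id 7, depth 1), c34 (id 12, depth 1).
Iteration 2: rows with reply_to in {7,12} -> c27 (id 13, depth 2).
Iteration 3: no rows with reply_to in {13}; recursion stops.
Total rows emitted: 4.

4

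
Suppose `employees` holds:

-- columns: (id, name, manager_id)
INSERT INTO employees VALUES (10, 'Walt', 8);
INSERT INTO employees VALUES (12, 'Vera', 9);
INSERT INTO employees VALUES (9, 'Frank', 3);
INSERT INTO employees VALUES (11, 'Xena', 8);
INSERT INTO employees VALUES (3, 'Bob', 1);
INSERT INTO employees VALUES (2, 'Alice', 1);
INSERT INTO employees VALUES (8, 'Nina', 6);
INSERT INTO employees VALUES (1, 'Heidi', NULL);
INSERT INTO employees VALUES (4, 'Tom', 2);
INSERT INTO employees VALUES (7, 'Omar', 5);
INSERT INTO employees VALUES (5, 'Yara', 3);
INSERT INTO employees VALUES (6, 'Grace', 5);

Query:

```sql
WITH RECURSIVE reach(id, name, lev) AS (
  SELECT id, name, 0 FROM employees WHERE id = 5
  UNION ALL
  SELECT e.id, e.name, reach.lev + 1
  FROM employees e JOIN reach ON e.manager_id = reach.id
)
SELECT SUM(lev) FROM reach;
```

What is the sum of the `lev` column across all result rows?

10

Base: id=5 (Yara) at lev 0.
Iteration 1: rows with manager_id in {5} -> Grace (id 6, lev 1), Omar (id 7, lev 1).
Iteration 2: rows with manager_id in {6,7} -> Nina (id 8, lev 2).
Iteration 3: rows with manager_id in {8} -> Walt (id 10, lev 3), Xena (id 11, lev 3).
Iteration 4: no rows with manager_id in {10,11}; recursion stops.
SUM(lev) = 0 + 1 + 1 + 2 + 3 + 3 = 10.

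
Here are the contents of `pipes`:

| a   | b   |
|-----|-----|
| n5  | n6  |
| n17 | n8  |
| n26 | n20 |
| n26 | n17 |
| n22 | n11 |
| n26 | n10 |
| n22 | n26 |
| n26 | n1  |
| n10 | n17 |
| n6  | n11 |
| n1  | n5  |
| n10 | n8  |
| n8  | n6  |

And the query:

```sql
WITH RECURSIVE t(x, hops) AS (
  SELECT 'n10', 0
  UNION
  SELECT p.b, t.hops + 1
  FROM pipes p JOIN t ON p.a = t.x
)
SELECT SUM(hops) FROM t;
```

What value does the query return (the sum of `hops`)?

Base: (n10, hops=0).
Iteration 1: edges from {n10} -> (n17, hops=1), (n8, hops=1).
Iteration 2: edges from {n17,n8} -> (n6, hops=2), (n8, hops=2).
Iteration 3: edges from {n6,n8} -> (n11, hops=3), (n6, hops=3).
Iteration 4: edges from {n11,n6} -> (n11, hops=4).
Iteration 5: no outgoing edges from {n11}; recursion stops.
SUM(hops) = 0 + 1 + 1 + 2 + 2 + 3 + 3 + 4 = 16.

16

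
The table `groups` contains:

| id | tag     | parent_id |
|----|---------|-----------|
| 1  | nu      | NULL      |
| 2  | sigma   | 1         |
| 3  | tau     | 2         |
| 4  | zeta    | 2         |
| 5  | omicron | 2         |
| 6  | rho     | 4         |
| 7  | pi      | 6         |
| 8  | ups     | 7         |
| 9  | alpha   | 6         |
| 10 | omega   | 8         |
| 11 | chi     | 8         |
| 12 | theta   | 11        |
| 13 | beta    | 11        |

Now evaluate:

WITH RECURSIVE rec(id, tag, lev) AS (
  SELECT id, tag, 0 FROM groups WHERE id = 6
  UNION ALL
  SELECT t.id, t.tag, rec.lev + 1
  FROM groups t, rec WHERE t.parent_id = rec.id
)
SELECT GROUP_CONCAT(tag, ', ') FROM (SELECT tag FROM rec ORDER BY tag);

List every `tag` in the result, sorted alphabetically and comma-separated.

Base: id=6 (rho) at lev 0.
Iteration 1: rows with parent_id in {6} -> pi (id 7, lev 1), alpha (id 9, lev 1).
Iteration 2: rows with parent_id in {7,9} -> ups (id 8, lev 2).
Iteration 3: rows with parent_id in {8} -> omega (id 10, lev 3), chi (id 11, lev 3).
Iteration 4: rows with parent_id in {10,11} -> theta (id 12, lev 4), beta (id 13, lev 4).
Iteration 5: no rows with parent_id in {12,13}; recursion stops.

alpha, beta, chi, omega, pi, rho, theta, ups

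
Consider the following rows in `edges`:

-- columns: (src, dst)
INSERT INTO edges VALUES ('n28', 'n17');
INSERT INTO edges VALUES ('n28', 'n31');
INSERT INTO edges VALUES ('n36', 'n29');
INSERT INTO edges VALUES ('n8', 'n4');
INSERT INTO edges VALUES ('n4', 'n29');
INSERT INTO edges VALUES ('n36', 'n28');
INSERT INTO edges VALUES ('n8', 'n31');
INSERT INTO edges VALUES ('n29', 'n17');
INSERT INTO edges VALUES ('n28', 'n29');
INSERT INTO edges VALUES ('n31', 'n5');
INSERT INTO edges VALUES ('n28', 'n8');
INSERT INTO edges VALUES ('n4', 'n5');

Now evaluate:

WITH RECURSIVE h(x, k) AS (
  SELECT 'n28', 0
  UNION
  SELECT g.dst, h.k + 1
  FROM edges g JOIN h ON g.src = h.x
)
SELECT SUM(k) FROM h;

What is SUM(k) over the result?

22

Base: (n28, k=0).
Iteration 1: edges from {n28} -> (n17, k=1), (n29, k=1), (n31, k=1), (n8, k=1).
Iteration 2: edges from {n17,n29,n31,n8} -> (n17, k=2), (n31, k=2), (n4, k=2), (n5, k=2).
Iteration 3: edges from {n17,n31,n4,n5} -> (n29, k=3), (n5, k=3). [UNION drops 1 duplicate row(s)]
Iteration 4: edges from {n29,n5} -> (n17, k=4).
Iteration 5: no outgoing edges from {n17}; recursion stops.
SUM(k) = 0 + 1 + 1 + 1 + 1 + 2 + 2 + 2 + 2 + 3 + 3 + 4 = 22.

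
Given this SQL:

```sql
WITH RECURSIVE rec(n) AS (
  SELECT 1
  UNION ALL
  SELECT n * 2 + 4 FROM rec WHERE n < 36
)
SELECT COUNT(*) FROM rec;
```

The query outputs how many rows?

Base: n=1.
Iteration 1: 1 < 36 holds -> n = 1 * 2 + 4 = 6.
Iteration 2: 6 < 36 holds -> n = 6 * 2 + 4 = 16.
Iteration 3: 16 < 36 holds -> n = 16 * 2 + 4 = 36.
Iteration 4: 36 < 36 fails; recursion stops.
Total rows emitted: 4.

4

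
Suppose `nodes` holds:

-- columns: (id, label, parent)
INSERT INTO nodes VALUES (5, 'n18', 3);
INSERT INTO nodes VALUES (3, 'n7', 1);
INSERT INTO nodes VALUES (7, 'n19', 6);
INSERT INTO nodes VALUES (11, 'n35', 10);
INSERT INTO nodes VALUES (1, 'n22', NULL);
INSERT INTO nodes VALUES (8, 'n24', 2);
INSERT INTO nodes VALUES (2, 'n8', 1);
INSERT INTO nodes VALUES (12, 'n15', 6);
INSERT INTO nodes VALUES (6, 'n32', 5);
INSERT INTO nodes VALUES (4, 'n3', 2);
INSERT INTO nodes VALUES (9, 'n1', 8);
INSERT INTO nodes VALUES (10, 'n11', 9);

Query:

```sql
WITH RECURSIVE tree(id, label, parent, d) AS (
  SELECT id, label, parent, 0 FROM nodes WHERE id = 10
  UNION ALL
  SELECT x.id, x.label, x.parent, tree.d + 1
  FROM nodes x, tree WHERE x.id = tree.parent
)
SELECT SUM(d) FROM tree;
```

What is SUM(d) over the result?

10

Base: id=10 (n11), parent=9, d 0.
Iteration 1: join on id=9 -> n1 (id 9, parent=8, d 1).
Iteration 2: join on id=8 -> n24 (id 8, parent=2, d 2).
Iteration 3: join on id=2 -> n8 (id 2, parent=1, d 3).
Iteration 4: join on id=1 -> n22 (id 1, parent=NULL, d 4).
Iteration 5: parent is NULL; no match; recursion stops.
SUM(d) = 0 + 1 + 2 + 3 + 4 = 10.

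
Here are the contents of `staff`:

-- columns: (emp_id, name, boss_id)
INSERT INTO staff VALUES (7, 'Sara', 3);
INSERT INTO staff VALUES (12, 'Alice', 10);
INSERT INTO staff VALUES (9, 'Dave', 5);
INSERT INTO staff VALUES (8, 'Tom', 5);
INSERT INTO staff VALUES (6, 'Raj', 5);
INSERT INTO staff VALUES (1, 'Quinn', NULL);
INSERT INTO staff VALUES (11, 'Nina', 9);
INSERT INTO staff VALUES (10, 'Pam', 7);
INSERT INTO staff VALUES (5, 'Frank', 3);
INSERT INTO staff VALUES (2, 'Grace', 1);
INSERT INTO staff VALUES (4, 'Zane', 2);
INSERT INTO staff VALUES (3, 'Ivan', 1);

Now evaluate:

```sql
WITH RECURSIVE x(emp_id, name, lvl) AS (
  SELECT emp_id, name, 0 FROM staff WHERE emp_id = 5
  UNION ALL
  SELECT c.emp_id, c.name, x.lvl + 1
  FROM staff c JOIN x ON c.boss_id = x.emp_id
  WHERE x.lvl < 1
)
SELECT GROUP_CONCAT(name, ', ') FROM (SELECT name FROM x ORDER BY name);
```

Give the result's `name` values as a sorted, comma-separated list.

Base: emp_id=5 (Frank) at lvl 0.
Iteration 1: rows with boss_id in {5} -> Raj (id 6, lvl 1), Tom (id 8, lvl 1), Dave (id 9, lvl 1).
Iteration 2: lvl < 1 fails for all current rows; recursion stops.

Dave, Frank, Raj, Tom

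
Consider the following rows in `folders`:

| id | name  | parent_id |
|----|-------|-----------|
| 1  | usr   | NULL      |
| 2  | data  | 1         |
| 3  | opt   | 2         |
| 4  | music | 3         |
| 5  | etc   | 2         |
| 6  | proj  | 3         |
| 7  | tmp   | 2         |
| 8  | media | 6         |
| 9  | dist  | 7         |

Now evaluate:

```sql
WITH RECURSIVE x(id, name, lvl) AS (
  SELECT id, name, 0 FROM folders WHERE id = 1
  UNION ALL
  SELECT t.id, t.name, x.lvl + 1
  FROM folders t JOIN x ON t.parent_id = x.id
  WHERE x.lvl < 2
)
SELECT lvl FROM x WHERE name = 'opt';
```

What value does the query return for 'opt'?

2

Base: id=1 (usr) at lvl 0.
Iteration 1: rows with parent_id in {1} -> data (id 2, lvl 1).
Iteration 2: rows with parent_id in {2} -> opt (id 3, lvl 2), etc (id 5, lvl 2), tmp (id 7, lvl 2).
Iteration 3: lvl < 2 fails for all current rows; recursion stops.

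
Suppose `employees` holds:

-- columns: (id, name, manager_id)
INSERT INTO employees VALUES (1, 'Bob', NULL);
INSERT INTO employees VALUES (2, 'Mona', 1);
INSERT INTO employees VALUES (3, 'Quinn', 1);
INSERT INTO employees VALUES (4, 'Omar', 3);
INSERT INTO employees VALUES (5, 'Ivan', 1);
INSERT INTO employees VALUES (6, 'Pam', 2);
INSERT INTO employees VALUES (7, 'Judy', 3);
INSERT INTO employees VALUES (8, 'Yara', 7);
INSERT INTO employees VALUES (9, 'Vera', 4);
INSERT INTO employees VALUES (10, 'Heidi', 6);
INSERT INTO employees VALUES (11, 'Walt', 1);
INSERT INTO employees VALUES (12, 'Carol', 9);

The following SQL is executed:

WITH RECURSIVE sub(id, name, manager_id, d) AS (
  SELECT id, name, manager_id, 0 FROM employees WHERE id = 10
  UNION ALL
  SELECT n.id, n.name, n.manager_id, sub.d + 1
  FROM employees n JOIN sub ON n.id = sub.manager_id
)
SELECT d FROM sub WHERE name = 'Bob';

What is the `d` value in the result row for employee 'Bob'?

Base: id=10 (Heidi), manager_id=6, d 0.
Iteration 1: join on id=6 -> Pam (id 6, manager_id=2, d 1).
Iteration 2: join on id=2 -> Mona (id 2, manager_id=1, d 2).
Iteration 3: join on id=1 -> Bob (id 1, manager_id=NULL, d 3).
Iteration 4: manager_id is NULL; no match; recursion stops.

3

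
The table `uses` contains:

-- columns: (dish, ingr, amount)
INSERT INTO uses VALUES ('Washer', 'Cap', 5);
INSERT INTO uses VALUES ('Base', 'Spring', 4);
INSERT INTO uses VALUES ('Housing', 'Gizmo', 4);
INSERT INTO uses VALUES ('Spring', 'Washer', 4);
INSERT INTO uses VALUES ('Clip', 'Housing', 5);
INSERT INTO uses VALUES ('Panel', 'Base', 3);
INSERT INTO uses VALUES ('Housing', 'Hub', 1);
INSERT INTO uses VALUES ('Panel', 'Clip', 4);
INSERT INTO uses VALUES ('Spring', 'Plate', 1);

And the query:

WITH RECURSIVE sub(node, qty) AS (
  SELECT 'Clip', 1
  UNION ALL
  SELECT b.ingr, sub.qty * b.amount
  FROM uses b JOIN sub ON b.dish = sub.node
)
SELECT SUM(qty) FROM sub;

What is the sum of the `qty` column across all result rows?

31

Base: (Clip, qty=1).
Iteration 1: components of {Clip} -> Housing = 1*5 = 5.
Iteration 2: components of {Housing} -> Gizmo = 5*4 = 20, Hub = 5*1 = 5.
Iteration 3: no further components; recursion stops.
SUM(qty) = 1 + 5 + 20 + 5 = 31.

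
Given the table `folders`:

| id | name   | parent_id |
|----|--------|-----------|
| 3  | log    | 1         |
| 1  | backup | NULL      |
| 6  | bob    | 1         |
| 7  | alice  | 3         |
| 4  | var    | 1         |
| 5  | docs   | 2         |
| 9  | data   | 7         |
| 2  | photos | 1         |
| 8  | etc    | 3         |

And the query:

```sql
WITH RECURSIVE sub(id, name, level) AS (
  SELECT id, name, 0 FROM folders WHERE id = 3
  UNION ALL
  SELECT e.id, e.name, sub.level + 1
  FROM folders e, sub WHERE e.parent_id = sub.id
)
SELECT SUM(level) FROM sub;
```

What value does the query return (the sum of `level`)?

Base: id=3 (log) at level 0.
Iteration 1: rows with parent_id in {3} -> alice (id 7, level 1), etc (id 8, level 1).
Iteration 2: rows with parent_id in {7,8} -> data (id 9, level 2).
Iteration 3: no rows with parent_id in {9}; recursion stops.
SUM(level) = 0 + 1 + 1 + 2 = 4.

4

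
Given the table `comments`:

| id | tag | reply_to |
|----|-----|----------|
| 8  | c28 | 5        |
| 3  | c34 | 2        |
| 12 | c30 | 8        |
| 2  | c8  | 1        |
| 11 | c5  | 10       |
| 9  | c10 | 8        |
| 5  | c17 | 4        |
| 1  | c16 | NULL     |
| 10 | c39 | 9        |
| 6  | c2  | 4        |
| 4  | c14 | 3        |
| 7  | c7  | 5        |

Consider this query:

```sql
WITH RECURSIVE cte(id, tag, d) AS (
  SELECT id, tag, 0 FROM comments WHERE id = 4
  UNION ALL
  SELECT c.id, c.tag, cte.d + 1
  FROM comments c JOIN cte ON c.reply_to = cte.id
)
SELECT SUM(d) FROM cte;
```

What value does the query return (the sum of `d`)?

Base: id=4 (c14) at d 0.
Iteration 1: rows with reply_to in {4} -> c17 (id 5, d 1), c2 (id 6, d 1).
Iteration 2: rows with reply_to in {5,6} -> c7 (id 7, d 2), c28 (id 8, d 2).
Iteration 3: rows with reply_to in {7,8} -> c10 (id 9, d 3), c30 (id 12, d 3).
Iteration 4: rows with reply_to in {9,12} -> c39 (id 10, d 4).
Iteration 5: rows with reply_to in {10} -> c5 (id 11, d 5).
Iteration 6: no rows with reply_to in {11}; recursion stops.
SUM(d) = 0 + 1 + 1 + 2 + 2 + 3 + 3 + 4 + 5 = 21.

21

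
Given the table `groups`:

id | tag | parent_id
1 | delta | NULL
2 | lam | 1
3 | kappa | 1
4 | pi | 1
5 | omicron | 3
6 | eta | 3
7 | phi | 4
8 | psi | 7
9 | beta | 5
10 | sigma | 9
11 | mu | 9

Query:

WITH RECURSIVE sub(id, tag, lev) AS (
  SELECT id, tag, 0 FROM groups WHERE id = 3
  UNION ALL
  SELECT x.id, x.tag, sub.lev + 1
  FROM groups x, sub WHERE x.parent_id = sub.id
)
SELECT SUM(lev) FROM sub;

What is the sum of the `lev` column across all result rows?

Base: id=3 (kappa) at lev 0.
Iteration 1: rows with parent_id in {3} -> omicron (id 5, lev 1), eta (id 6, lev 1).
Iteration 2: rows with parent_id in {5,6} -> beta (id 9, lev 2).
Iteration 3: rows with parent_id in {9} -> sigma (id 10, lev 3), mu (id 11, lev 3).
Iteration 4: no rows with parent_id in {10,11}; recursion stops.
SUM(lev) = 0 + 1 + 1 + 2 + 3 + 3 = 10.

10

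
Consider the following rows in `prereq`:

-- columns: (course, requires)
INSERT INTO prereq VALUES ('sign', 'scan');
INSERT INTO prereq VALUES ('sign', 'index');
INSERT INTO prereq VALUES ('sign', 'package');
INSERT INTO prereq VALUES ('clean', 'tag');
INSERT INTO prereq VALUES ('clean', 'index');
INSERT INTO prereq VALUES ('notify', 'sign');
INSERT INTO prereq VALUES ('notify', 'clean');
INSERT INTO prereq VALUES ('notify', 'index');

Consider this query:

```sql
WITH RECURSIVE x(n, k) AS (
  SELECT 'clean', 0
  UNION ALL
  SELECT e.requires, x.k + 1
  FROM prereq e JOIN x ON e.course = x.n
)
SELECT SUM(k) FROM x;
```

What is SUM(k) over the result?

Base: (clean, k=0).
Iteration 1: edges from {clean} -> (index, k=1), (tag, k=1).
Iteration 2: no outgoing edges from {index,tag}; recursion stops.
SUM(k) = 0 + 1 + 1 = 2.

2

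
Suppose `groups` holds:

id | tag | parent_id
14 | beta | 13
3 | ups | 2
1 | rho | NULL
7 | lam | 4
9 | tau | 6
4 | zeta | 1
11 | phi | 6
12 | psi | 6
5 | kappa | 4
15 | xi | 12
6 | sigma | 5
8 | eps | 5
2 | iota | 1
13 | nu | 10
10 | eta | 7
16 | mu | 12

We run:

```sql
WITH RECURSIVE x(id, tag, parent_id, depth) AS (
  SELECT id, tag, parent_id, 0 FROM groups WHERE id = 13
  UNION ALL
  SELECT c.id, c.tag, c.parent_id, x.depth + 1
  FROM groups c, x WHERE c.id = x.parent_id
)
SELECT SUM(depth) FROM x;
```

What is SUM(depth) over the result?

10

Base: id=13 (nu), parent_id=10, depth 0.
Iteration 1: join on id=10 -> eta (id 10, parent_id=7, depth 1).
Iteration 2: join on id=7 -> lam (id 7, parent_id=4, depth 2).
Iteration 3: join on id=4 -> zeta (id 4, parent_id=1, depth 3).
Iteration 4: join on id=1 -> rho (id 1, parent_id=NULL, depth 4).
Iteration 5: parent_id is NULL; no match; recursion stops.
SUM(depth) = 0 + 1 + 2 + 3 + 4 = 10.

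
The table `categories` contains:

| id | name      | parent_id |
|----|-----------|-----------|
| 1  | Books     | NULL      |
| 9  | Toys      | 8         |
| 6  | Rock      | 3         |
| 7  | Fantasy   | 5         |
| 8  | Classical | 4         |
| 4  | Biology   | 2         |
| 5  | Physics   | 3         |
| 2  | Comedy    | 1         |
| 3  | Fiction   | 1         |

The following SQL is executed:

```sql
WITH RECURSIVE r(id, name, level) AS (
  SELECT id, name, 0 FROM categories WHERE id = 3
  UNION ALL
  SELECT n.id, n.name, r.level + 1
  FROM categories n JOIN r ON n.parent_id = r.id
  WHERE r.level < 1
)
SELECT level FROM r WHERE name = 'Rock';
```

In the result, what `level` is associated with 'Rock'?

Base: id=3 (Fiction) at level 0.
Iteration 1: rows with parent_id in {3} -> Physics (id 5, level 1), Rock (id 6, level 1).
Iteration 2: level < 1 fails for all current rows; recursion stops.

1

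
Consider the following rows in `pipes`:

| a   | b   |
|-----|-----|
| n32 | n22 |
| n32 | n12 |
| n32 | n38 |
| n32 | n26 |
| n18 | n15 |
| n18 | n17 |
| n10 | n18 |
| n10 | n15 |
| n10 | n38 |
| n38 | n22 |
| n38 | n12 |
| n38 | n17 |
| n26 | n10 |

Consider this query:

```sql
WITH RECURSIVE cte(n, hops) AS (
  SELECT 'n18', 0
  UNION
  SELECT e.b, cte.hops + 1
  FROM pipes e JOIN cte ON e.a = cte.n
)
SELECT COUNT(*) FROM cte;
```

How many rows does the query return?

Base: (n18, hops=0).
Iteration 1: edges from {n18} -> (n15, hops=1), (n17, hops=1).
Iteration 2: no outgoing edges from {n15,n17}; recursion stops.
Total rows emitted: 3.

3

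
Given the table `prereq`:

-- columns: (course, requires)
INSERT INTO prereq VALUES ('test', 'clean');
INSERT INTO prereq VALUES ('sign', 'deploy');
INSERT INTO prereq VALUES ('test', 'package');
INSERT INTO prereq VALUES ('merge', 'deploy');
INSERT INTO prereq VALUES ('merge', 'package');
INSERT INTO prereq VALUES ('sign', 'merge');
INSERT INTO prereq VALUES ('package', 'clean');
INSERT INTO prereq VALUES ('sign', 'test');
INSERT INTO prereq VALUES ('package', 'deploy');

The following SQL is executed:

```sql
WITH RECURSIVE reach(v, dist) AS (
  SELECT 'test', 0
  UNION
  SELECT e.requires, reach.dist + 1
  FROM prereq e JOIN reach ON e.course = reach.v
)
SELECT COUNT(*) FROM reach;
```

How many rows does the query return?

Base: (test, dist=0).
Iteration 1: edges from {test} -> (clean, dist=1), (package, dist=1).
Iteration 2: edges from {clean,package} -> (clean, dist=2), (deploy, dist=2).
Iteration 3: no outgoing edges from {clean,deploy}; recursion stops.
Total rows emitted: 5.

5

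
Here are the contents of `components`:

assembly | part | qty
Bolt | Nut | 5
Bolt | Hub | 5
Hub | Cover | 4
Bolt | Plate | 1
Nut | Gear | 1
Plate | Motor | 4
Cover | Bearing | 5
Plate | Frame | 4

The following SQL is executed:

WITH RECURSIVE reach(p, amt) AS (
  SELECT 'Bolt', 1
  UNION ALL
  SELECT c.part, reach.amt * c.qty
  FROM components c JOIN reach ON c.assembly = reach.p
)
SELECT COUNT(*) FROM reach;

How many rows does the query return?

9

Base: (Bolt, amt=1).
Iteration 1: components of {Bolt} -> Hub = 1*5 = 5, Nut = 1*5 = 5, Plate = 1*1 = 1.
Iteration 2: components of {Hub,Nut,Plate} -> Cover = 5*4 = 20, Frame = 1*4 = 4, Gear = 5*1 = 5, Motor = 1*4 = 4.
Iteration 3: components of {Cover,Frame,Gear,Motor} -> Bearing = 20*5 = 100.
Iteration 4: no further components; recursion stops.
Total rows emitted: 9.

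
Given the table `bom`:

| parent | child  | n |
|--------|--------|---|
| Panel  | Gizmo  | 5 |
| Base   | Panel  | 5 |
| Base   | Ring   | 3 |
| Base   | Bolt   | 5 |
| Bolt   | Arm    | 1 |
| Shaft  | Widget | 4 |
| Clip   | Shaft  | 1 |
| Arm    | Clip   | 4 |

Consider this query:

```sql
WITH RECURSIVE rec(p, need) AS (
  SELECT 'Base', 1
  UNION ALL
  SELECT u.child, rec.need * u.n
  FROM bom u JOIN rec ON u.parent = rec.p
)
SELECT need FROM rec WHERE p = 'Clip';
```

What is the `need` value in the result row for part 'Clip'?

Base: (Base, need=1).
Iteration 1: components of {Base} -> Bolt = 1*5 = 5, Panel = 1*5 = 5, Ring = 1*3 = 3.
Iteration 2: components of {Bolt,Panel,Ring} -> Arm = 5*1 = 5, Gizmo = 5*5 = 25.
Iteration 3: components of {Arm,Gizmo} -> Clip = 5*4 = 20.
Iteration 4: components of {Clip} -> Shaft = 20*1 = 20.
Iteration 5: components of {Shaft} -> Widget = 20*4 = 80.
Iteration 6: no further components; recursion stops.

20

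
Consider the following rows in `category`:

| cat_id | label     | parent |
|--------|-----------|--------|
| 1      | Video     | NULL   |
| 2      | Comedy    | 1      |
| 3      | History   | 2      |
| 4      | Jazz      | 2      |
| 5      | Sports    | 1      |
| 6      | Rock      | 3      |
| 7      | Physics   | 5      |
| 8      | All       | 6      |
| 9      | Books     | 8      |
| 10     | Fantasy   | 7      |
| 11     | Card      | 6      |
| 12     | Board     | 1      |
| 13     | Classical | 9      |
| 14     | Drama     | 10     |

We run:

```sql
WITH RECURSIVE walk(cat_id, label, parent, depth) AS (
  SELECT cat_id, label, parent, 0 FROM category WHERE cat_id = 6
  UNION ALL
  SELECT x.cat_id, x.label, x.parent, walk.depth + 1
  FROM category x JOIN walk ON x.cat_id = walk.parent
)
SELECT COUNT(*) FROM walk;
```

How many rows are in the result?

Base: cat_id=6 (Rock), parent=3, depth 0.
Iteration 1: join on cat_id=3 -> History (id 3, parent=2, depth 1).
Iteration 2: join on cat_id=2 -> Comedy (id 2, parent=1, depth 2).
Iteration 3: join on cat_id=1 -> Video (id 1, parent=NULL, depth 3).
Iteration 4: parent is NULL; no match; recursion stops.
Total rows emitted: 4.

4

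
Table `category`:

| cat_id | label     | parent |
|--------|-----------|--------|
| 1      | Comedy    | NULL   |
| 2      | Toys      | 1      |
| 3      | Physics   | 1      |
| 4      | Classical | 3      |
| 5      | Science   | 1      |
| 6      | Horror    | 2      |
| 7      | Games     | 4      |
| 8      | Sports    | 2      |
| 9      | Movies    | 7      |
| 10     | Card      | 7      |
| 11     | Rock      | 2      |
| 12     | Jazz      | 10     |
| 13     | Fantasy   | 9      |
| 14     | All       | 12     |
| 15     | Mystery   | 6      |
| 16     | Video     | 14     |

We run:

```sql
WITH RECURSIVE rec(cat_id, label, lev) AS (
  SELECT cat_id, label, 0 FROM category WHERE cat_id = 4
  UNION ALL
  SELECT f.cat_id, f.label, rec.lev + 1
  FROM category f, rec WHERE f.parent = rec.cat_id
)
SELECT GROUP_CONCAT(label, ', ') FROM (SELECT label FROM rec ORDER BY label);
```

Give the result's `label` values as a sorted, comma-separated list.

All, Card, Classical, Fantasy, Games, Jazz, Movies, Video

Base: cat_id=4 (Classical) at lev 0.
Iteration 1: rows with parent in {4} -> Games (id 7, lev 1).
Iteration 2: rows with parent in {7} -> Movies (id 9, lev 2), Card (id 10, lev 2).
Iteration 3: rows with parent in {9,10} -> Jazz (id 12, lev 3), Fantasy (id 13, lev 3).
Iteration 4: rows with parent in {12,13} -> All (id 14, lev 4).
Iteration 5: rows with parent in {14} -> Video (id 16, lev 5).
Iteration 6: no rows with parent in {16}; recursion stops.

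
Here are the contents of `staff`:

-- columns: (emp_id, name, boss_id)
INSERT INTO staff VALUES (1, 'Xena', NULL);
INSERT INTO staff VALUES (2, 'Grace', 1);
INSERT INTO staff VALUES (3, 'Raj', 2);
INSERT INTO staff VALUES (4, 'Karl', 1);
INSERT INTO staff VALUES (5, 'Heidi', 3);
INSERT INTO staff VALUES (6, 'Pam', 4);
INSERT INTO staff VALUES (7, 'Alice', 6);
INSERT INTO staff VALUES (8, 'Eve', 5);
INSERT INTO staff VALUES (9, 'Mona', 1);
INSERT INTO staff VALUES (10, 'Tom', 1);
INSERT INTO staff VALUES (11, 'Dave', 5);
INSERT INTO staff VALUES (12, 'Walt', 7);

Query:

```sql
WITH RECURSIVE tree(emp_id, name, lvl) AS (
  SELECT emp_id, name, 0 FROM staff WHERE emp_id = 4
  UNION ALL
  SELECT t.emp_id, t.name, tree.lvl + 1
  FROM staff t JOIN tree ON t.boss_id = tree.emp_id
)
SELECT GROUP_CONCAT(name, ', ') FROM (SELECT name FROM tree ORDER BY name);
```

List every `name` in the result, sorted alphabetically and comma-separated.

Base: emp_id=4 (Karl) at lvl 0.
Iteration 1: rows with boss_id in {4} -> Pam (id 6, lvl 1).
Iteration 2: rows with boss_id in {6} -> Alice (id 7, lvl 2).
Iteration 3: rows with boss_id in {7} -> Walt (id 12, lvl 3).
Iteration 4: no rows with boss_id in {12}; recursion stops.

Alice, Karl, Pam, Walt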